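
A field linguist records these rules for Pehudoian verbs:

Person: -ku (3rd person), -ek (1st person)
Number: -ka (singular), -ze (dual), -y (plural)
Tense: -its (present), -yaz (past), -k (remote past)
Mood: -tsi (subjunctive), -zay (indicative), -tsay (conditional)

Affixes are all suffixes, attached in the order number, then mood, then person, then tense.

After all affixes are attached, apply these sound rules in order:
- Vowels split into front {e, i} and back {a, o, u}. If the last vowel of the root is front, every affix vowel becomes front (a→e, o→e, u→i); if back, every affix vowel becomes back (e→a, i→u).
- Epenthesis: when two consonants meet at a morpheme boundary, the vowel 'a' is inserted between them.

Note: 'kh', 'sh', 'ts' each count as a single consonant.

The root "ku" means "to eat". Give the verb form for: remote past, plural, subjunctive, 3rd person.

kuyatsukuk

Attach number plural -y → kuy.
Attach mood subjunctive -tsi → kuytsi.
Attach person 3rd person -ku → kuytsiku.
Attach tense remote past -k → kuytsikuk.
Apply vowel harmony: kuytsikuk → kuytsukuk.
Apply epenthesis: kuytsukuk → kuyatsukuk.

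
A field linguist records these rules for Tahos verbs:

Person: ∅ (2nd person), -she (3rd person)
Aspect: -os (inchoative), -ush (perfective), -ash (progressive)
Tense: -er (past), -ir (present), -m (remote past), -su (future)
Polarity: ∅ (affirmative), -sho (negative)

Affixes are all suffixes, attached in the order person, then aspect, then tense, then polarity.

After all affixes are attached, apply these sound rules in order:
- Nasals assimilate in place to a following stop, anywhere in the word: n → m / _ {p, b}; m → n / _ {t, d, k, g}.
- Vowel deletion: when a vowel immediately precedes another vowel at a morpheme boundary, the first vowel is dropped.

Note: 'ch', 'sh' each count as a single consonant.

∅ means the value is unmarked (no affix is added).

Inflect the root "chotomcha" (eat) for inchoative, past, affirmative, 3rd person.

Attach person 3rd person -she → chotomchashe.
Attach aspect inchoative -os → chotomchasheos.
Attach tense past -er → chotomchasheoser.
polarity = affirmative: zero marking, form stays chotomchasheoser.
Nasal assimilation: no change.
Apply vowel deletion: chotomchasheoser → chotomchashoser.

chotomchashoser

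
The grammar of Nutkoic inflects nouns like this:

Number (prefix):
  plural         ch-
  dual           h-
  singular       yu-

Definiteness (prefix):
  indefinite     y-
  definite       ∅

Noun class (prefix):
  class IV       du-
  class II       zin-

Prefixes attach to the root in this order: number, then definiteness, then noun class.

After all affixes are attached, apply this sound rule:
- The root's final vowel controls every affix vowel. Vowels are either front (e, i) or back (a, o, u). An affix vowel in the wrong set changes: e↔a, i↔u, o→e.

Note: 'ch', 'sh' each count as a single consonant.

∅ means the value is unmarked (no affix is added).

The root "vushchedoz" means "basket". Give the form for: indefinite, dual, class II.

zunyhvushchedoz

Attach number dual h- → hvushchedoz.
Attach definiteness indefinite y- → yhvushchedoz.
Attach noun class class II zin- → zinyhvushchedoz.
Apply vowel harmony: zinyhvushchedoz → zunyhvushchedoz.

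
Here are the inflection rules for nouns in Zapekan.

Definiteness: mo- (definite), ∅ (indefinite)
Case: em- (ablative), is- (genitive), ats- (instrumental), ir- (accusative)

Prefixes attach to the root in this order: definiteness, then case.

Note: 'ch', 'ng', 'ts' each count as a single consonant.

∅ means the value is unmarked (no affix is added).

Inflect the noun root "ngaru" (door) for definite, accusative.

irmongaru

Attach definiteness definite mo- → mongaru.
Attach case accusative ir- → irmongaru.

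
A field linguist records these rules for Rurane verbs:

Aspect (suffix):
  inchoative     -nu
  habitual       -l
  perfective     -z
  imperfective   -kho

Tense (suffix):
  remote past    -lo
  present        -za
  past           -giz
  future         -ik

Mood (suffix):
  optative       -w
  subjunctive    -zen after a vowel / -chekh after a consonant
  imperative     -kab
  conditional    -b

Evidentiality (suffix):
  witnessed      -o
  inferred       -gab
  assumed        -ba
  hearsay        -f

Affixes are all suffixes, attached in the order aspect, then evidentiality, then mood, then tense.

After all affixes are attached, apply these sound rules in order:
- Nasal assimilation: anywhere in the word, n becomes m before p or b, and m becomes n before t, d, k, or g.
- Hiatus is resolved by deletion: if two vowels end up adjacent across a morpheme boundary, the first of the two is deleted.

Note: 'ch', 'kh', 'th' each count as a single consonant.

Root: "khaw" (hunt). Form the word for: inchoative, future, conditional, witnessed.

Attach aspect inchoative -nu → khawnu.
Attach evidentiality witnessed -o → khawnuo.
Attach mood conditional -b → khawnuob.
Attach tense future -ik → khawnuobik.
Nasal assimilation: no change.
Apply vowel deletion: khawnuobik → khawnobik.

khawnobik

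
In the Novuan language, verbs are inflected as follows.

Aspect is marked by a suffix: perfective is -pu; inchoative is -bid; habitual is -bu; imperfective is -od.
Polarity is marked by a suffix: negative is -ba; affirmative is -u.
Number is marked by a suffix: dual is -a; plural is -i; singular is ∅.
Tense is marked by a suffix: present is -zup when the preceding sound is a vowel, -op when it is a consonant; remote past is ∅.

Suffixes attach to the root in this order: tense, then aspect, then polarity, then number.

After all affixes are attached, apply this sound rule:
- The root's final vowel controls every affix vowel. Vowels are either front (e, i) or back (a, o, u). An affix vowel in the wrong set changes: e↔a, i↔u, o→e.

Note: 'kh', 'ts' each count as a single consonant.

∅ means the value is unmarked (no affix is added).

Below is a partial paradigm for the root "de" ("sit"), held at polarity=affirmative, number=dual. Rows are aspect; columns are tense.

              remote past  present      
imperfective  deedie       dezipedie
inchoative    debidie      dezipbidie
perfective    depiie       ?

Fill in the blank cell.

dezippiie

Attach tense present -zup (after vowel 'e') → dezup.
Attach aspect perfective -pu → dezuppu.
Attach polarity affirmative -u → dezuppuu.
Attach number dual -a → dezuppuua.
Apply vowel harmony: dezuppuua → dezippiie.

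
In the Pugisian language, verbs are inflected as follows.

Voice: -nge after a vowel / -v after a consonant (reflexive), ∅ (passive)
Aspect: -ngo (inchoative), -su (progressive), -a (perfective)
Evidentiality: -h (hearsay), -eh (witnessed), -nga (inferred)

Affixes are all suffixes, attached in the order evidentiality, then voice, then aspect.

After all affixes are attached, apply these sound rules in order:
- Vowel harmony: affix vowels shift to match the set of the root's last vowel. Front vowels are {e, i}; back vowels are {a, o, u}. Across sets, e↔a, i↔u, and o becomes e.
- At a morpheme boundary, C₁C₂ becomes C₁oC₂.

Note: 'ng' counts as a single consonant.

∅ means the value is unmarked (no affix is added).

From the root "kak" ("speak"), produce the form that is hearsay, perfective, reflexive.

Attach evidentiality hearsay -h → kakh.
Attach voice reflexive -v (after consonant 'h') → kakhv.
Attach aspect perfective -a → kakhva.
Vowel harmony: no change.
Apply epenthesis: kakhva → kakohova.

kakohova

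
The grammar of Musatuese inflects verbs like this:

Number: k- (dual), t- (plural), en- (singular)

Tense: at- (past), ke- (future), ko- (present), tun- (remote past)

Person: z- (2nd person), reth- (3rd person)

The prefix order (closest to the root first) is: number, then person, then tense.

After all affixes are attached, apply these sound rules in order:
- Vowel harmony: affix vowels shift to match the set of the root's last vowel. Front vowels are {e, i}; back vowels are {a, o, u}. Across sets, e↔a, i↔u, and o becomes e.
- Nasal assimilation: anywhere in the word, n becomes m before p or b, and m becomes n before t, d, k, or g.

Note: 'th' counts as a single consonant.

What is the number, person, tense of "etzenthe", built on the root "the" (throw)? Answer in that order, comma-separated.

singular, 2nd person, past

Segment: at-z-en-the.
number: en- → singular.
person: z- → 2nd person.
tense: at- → past.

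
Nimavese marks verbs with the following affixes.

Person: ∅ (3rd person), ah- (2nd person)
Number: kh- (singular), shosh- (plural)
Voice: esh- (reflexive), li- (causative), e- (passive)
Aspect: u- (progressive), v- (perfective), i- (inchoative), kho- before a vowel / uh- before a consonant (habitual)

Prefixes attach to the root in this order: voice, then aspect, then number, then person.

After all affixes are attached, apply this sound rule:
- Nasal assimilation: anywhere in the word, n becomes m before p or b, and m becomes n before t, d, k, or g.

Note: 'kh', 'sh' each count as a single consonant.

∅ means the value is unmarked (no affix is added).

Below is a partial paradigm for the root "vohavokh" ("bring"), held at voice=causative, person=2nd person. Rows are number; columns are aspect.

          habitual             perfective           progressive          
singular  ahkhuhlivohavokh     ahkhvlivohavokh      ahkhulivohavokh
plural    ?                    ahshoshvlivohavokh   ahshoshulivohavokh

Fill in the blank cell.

ahshoshuhlivohavokh

Attach voice causative li- → livohavokh.
Attach aspect habitual uh- (before consonant 'l') → uhlivohavokh.
Attach number plural shosh- → shoshuhlivohavokh.
Attach person 2nd person ah- → ahshoshuhlivohavokh.
Nasal assimilation: no change.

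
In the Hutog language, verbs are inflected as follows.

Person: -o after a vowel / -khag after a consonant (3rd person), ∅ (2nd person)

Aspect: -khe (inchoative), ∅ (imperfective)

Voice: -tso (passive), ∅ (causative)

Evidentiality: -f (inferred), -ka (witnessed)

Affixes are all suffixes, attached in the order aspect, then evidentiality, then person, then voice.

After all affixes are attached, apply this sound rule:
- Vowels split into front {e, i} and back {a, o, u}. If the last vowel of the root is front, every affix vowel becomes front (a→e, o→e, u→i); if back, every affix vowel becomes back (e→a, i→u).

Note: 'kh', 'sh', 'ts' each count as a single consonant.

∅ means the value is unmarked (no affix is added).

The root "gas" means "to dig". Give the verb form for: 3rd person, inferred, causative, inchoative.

gaskhafkhag

Attach aspect inchoative -khe → gaskhe.
Attach evidentiality inferred -f → gaskhef.
Attach person 3rd person -khag (after consonant 'f') → gaskhefkhag.
voice = causative: zero marking, form stays gaskhefkhag.
Apply vowel harmony: gaskhefkhag → gaskhafkhag.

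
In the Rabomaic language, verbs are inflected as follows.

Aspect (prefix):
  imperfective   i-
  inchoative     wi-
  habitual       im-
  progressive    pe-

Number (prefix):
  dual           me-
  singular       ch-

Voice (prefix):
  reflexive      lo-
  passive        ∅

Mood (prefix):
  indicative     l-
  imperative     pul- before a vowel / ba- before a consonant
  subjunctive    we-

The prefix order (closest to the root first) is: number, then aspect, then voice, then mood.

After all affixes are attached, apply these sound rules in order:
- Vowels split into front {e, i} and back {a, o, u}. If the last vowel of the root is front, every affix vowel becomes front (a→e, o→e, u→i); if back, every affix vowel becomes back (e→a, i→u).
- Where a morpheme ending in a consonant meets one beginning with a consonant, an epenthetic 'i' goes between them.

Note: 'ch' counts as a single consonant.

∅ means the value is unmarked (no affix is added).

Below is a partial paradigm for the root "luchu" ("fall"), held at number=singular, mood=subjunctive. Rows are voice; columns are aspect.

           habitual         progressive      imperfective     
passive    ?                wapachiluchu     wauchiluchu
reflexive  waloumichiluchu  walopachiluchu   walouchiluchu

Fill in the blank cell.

Attach number singular ch- → chluchu.
Attach aspect habitual im- → imchluchu.
voice = passive: zero marking, form stays imchluchu.
Attach mood subjunctive we- → weimchluchu.
Apply vowel harmony: weimchluchu → waumchluchu.
Apply epenthesis: waumchluchu → waumichiluchu.

waumichiluchu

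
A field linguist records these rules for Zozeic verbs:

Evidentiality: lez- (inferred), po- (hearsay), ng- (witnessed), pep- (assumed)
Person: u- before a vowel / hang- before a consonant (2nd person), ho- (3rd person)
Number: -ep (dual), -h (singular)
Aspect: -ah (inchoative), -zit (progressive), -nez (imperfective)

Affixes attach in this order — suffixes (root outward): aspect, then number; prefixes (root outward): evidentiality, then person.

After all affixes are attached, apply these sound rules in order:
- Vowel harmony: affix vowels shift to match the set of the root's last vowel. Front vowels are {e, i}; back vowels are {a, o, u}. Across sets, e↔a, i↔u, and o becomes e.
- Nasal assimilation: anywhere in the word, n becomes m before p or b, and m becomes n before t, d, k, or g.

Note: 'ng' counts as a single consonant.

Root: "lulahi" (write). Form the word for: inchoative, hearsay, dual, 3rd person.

Attach aspect inchoative -ah → lulahiah.
Attach evidentiality hearsay po- → polulahiah.
Attach person 3rd person ho- → hopolulahiah.
Attach number dual -ep → hopolulahiahep.
Apply vowel harmony: hopolulahiahep → hepelulahiehep.
Nasal assimilation: no change.

hepelulahiehep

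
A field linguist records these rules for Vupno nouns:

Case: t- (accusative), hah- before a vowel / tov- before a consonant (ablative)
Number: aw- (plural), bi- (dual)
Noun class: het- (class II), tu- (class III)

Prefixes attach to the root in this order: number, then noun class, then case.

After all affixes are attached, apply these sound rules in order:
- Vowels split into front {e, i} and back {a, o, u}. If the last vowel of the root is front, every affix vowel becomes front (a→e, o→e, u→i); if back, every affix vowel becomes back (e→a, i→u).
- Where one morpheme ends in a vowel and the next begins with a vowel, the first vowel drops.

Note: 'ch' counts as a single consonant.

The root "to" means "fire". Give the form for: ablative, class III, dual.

Attach number dual bi- → bito.
Attach noun class class III tu- → tubito.
Attach case ablative tov- (before consonant 't') → tovtubito.
Apply vowel harmony: tovtubito → tovtubuto.
Vowel deletion: no change.

tovtubuto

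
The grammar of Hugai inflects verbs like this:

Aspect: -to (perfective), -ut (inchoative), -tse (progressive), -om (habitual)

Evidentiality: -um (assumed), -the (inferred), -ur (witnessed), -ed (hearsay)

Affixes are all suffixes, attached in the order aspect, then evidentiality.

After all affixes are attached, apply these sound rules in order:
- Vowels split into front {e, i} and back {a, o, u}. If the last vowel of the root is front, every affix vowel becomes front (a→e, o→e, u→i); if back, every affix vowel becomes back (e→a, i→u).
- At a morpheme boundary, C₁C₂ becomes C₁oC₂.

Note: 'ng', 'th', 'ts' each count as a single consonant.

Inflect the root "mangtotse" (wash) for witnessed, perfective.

mangtotseteir

Attach aspect perfective -to → mangtotseto.
Attach evidentiality witnessed -ur → mangtotsetour.
Apply vowel harmony: mangtotsetour → mangtotseteir.
Epenthesis: no change.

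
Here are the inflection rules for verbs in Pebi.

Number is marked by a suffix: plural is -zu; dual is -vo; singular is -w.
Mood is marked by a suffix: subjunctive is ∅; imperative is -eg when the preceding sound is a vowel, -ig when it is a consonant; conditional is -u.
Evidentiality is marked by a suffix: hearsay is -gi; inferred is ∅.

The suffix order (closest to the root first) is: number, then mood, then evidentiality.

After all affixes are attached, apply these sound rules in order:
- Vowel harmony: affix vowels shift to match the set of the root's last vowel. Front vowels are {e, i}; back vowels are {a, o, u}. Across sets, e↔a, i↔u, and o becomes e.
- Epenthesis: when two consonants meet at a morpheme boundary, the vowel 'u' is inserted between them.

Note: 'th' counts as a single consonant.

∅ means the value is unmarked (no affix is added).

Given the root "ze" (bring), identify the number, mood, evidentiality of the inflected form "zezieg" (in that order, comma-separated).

Segment: ze-zu-eg.
number: -zu → plural.
mood: -eg/ig → imperative.
evidentiality: ∅ → inferred.

plural, imperative, inferred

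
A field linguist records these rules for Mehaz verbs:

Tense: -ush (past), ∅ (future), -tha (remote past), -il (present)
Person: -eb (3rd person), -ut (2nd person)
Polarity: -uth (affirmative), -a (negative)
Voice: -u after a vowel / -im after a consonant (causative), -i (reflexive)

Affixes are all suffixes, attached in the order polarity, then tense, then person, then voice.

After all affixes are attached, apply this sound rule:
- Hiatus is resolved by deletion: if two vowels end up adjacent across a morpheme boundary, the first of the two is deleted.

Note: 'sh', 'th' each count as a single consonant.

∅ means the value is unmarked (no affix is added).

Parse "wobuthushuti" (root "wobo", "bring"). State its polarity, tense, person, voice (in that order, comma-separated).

Segment: wobo-uth-ush-ut-i.
polarity: -uth → affirmative.
tense: -ush → past.
person: -ut → 2nd person.
voice: -i → reflexive.

affirmative, past, 2nd person, reflexive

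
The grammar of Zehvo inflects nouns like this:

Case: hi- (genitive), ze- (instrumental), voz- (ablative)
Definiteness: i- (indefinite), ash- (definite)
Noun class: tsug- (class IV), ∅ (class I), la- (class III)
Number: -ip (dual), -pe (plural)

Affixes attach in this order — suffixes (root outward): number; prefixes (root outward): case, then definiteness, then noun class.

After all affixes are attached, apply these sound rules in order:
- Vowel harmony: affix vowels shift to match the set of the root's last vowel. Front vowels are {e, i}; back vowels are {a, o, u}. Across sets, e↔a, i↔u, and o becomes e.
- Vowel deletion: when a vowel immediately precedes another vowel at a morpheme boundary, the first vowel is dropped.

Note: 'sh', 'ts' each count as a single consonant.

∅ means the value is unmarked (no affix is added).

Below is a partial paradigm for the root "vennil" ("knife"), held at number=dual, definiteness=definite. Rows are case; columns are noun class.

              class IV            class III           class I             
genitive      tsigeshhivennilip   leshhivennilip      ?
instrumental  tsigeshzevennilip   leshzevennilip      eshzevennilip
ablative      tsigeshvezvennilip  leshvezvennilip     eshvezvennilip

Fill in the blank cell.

Attach number dual -ip → vennilip.
Attach case genitive hi- → hivennilip.
Attach definiteness definite ash- → ashhivennilip.
noun class = class I: zero marking, form stays ashhivennilip.
Apply vowel harmony: ashhivennilip → eshhivennilip.
Vowel deletion: no change.

eshhivennilip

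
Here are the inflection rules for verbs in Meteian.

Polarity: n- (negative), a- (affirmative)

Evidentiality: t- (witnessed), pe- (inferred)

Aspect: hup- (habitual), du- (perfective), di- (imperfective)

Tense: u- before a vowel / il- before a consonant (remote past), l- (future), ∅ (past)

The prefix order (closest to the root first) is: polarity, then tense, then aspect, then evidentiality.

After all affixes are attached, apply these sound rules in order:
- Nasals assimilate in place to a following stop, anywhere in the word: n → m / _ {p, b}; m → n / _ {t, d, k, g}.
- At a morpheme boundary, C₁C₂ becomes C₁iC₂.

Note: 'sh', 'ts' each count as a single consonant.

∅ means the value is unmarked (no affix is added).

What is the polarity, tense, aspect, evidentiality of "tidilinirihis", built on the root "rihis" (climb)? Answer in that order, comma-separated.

Segment: t-di-l-n-rihis.
polarity: n- → negative.
tense: l- → future.
aspect: di- → imperfective.
evidentiality: t- → witnessed.

negative, future, imperfective, witnessed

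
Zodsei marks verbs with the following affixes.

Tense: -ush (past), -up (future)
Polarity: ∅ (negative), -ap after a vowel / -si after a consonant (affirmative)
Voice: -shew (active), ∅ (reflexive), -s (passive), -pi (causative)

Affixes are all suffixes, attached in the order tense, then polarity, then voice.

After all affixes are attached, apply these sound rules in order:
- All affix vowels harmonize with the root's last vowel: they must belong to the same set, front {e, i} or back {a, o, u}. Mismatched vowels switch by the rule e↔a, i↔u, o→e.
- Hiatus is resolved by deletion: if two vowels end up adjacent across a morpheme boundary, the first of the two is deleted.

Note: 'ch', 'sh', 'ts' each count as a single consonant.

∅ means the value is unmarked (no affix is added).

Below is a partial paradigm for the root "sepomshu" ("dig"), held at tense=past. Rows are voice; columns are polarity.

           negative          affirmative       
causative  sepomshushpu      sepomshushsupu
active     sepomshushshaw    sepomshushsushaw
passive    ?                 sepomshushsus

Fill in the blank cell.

sepomshushs

Attach tense past -ush → sepomshuush.
polarity = negative: zero marking, form stays sepomshuush.
Attach voice passive -s → sepomshuushs.
Vowel harmony: no change.
Apply vowel deletion: sepomshuushs → sepomshushs.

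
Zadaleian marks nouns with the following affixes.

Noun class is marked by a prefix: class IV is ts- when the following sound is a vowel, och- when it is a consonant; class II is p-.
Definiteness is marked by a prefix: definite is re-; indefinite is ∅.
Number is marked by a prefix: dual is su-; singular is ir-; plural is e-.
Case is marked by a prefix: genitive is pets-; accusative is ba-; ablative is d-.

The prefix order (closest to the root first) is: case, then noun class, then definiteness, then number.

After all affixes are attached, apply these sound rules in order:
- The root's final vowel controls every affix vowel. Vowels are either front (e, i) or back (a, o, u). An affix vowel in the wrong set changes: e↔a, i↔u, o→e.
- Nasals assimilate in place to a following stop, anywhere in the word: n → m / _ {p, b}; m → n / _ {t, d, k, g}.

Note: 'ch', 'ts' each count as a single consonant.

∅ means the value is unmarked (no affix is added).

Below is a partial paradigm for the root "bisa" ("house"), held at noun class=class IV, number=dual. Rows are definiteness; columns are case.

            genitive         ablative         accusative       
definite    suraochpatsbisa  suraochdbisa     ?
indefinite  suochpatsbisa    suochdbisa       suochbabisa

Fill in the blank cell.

Attach case accusative ba- → babisa.
Attach noun class class IV och- (before consonant 'b') → ochbabisa.
Attach definiteness definite re- → reochbabisa.
Attach number dual su- → sureochbabisa.
Apply vowel harmony: sureochbabisa → suraochbabisa.
Nasal assimilation: no change.

suraochbabisa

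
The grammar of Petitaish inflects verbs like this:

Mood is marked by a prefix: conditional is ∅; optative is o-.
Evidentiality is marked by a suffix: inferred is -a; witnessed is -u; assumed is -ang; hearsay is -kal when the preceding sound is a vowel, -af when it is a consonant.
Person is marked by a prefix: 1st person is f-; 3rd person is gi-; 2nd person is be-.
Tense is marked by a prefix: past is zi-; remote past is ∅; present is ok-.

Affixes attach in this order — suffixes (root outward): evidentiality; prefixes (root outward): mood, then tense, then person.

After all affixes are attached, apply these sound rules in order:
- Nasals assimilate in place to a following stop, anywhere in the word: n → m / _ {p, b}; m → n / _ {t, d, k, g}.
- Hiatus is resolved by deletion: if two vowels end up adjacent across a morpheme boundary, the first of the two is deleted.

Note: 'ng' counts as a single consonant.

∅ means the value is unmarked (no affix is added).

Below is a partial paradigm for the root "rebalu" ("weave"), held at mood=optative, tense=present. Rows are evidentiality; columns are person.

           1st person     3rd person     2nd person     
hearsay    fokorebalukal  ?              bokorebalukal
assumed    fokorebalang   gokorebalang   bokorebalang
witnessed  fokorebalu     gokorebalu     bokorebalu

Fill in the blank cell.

Attach mood optative o- → orebalu.
Attach evidentiality hearsay -kal (after vowel 'u') → orebalukal.
Attach tense present ok- → okorebalukal.
Attach person 3rd person gi- → giokorebalukal.
Nasal assimilation: no change.
Apply vowel deletion: giokorebalukal → gokorebalukal.

gokorebalukal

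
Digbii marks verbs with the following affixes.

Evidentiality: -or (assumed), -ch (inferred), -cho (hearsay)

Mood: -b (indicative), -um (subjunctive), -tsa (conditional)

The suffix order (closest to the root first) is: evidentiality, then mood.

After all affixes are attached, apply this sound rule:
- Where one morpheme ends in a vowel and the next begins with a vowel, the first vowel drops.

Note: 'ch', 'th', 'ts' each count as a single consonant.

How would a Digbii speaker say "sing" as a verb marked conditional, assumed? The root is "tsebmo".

tsebmortsa

Attach evidentiality assumed -or → tsebmoor.
Attach mood conditional -tsa → tsebmoortsa.
Apply vowel deletion: tsebmoortsa → tsebmortsa.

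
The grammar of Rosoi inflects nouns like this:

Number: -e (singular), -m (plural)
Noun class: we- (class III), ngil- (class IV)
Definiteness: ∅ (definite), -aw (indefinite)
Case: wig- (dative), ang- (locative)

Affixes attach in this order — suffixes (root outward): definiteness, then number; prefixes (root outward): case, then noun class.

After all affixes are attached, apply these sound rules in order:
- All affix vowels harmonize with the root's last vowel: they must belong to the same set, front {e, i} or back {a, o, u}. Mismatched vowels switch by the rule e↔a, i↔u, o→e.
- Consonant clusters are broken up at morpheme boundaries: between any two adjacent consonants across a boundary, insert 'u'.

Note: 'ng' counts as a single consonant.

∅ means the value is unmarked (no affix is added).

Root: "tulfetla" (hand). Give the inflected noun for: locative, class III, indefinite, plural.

Attach case locative ang- → angtulfetla.
Attach noun class class III we- → weangtulfetla.
Attach definiteness indefinite -aw → weangtulfetlaaw.
Attach number plural -m → weangtulfetlaawm.
Apply vowel harmony: weangtulfetlaawm → waangtulfetlaawm.
Apply epenthesis: waangtulfetlaawm → waangutulfetlaawum.

waangutulfetlaawum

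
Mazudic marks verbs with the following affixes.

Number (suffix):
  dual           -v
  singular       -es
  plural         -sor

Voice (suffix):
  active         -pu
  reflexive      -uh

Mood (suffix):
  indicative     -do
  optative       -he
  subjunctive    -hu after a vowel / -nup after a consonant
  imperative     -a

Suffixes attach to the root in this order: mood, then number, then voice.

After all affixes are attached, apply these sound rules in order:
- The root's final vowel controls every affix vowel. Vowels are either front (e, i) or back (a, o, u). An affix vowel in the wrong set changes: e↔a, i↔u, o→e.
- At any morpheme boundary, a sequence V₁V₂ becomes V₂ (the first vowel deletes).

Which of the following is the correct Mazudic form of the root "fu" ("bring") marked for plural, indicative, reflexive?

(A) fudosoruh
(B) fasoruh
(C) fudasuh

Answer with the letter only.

Attach mood indicative -do → fudo.
Attach number plural -sor → fudosor.
Attach voice reflexive -uh → fudosoruh.
Vowel harmony: no change.
Vowel deletion: no change.
So the correct form is fudosoruh, option (A).
(B) fasoruh is wrong: it uses imperative instead of indicative for mood.
(C) fudasuh is wrong: it uses singular instead of plural for number.

A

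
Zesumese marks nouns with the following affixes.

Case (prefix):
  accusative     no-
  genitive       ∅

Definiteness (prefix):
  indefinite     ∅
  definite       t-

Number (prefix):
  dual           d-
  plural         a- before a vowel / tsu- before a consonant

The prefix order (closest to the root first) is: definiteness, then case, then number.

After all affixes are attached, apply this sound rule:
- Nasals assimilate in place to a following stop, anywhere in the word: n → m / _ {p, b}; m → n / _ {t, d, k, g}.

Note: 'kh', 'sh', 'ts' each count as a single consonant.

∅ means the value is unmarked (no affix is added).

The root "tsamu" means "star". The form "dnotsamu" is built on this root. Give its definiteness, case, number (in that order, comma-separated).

indefinite, accusative, dual

Segment: d-no-tsamu.
definiteness: ∅ → indefinite.
case: no- → accusative.
number: d- → dual.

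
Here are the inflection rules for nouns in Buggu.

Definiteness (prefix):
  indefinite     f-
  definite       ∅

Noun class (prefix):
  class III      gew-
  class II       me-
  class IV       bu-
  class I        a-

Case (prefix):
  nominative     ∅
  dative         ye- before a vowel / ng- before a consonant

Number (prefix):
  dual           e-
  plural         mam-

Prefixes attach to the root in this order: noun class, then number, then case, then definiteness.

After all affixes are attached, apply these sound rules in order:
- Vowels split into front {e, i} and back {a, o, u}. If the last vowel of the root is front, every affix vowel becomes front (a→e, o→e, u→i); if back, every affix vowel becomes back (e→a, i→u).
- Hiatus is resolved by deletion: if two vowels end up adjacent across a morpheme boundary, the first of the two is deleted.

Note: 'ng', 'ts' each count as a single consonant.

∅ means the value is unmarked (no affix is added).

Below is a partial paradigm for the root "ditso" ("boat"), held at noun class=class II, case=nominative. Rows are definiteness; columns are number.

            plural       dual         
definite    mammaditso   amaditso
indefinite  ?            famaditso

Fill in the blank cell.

fmammaditso

Attach noun class class II me- → meditso.
Attach number plural mam- → mammeditso.
case = nominative: zero marking, form stays mammeditso.
Attach definiteness indefinite f- → fmammeditso.
Apply vowel harmony: fmammeditso → fmammaditso.
Vowel deletion: no change.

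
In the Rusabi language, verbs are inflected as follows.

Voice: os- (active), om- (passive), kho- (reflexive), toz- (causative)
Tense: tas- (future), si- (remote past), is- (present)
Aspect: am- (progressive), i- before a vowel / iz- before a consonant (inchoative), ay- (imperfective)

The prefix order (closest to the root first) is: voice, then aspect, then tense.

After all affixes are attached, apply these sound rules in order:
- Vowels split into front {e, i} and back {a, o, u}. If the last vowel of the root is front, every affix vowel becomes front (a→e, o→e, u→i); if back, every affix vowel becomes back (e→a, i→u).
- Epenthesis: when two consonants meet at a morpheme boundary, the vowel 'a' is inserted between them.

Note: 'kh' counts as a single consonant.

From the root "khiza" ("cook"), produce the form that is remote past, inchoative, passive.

suuomakhiza

Attach voice passive om- → omkhiza.
Attach aspect inchoative i- (before vowel 'o') → iomkhiza.
Attach tense remote past si- → siiomkhiza.
Apply vowel harmony: siiomkhiza → suuomkhiza.
Apply epenthesis: suuomkhiza → suuomakhiza.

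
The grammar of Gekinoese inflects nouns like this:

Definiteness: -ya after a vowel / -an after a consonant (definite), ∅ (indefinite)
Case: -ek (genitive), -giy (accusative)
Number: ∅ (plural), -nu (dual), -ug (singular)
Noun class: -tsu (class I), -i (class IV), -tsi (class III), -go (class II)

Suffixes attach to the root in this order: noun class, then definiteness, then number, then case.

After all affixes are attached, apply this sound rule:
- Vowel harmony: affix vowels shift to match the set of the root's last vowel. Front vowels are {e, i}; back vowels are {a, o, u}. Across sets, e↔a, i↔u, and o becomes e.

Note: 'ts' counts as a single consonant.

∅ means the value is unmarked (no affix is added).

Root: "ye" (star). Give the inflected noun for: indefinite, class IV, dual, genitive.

Attach noun class class IV -i → yei.
definiteness = indefinite: zero marking, form stays yei.
Attach number dual -nu → yeinu.
Attach case genitive -ek → yeinuek.
Apply vowel harmony: yeinuek → yeiniek.

yeiniek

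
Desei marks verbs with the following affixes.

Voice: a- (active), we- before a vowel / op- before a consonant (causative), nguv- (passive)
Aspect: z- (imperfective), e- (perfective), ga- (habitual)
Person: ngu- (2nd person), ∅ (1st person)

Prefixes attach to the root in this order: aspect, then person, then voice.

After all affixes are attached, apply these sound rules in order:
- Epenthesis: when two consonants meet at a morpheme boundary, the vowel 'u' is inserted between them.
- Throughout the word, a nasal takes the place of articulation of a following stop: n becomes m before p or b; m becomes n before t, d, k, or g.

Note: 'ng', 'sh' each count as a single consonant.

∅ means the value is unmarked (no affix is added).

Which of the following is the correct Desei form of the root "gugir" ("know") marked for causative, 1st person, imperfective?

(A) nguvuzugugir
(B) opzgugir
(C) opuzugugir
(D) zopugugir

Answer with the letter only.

C

Attach aspect imperfective z- → zgugir.
person = 1st person: zero marking, form stays zgugir.
Attach voice causative op- (before consonant 'z') → opzgugir.
Apply epenthesis: opzgugir → opuzugugir.
Nasal assimilation: no change.
So the correct form is opuzugugir, option (C).
(A) nguvuzugugir is wrong: it uses passive instead of causative for voice.
(D) zopugugir is wrong: it has the affixes in the wrong order.
(B) opzgugir is wrong: it fails to apply the sound rule(s).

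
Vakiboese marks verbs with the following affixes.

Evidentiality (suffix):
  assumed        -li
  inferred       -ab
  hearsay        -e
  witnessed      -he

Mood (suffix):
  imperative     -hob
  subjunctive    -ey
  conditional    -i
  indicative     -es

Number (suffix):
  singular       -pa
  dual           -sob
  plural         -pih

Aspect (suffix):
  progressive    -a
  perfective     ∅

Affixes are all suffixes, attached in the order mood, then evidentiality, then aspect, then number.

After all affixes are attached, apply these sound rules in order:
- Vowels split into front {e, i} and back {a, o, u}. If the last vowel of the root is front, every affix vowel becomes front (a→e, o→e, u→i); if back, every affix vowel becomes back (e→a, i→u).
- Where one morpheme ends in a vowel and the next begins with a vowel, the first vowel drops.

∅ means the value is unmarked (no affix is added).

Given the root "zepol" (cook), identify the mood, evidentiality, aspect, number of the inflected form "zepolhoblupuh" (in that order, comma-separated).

imperative, assumed, perfective, plural

Segment: zepol-hob-li-pih.
mood: -hob → imperative.
evidentiality: -li → assumed.
aspect: ∅ → perfective.
number: -pih → plural.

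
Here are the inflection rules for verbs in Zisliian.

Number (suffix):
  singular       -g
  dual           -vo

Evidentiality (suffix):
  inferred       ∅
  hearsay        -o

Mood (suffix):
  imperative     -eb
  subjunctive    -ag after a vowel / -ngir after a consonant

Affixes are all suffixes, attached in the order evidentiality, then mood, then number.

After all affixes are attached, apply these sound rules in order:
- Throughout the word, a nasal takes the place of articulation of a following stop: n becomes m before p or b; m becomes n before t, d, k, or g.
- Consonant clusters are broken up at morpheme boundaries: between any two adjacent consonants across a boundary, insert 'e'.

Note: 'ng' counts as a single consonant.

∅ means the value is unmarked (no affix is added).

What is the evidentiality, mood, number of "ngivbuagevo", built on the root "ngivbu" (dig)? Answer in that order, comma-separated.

Segment: ngivbu-ag-vo.
evidentiality: ∅ → inferred.
mood: -ag/ngir → subjunctive.
number: -vo → dual.

inferred, subjunctive, dual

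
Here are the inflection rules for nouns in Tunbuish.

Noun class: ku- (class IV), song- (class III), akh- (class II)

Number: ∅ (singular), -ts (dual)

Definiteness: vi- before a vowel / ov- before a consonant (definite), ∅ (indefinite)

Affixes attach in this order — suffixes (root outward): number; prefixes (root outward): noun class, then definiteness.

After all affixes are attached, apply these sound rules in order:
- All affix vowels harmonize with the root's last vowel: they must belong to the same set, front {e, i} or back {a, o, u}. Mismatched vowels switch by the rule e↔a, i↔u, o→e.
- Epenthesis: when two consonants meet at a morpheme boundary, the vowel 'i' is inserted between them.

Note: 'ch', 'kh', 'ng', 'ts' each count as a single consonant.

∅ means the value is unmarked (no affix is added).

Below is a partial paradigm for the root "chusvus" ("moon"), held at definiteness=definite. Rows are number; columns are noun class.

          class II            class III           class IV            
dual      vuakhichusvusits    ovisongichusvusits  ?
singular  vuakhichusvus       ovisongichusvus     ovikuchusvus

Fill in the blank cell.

ovikuchusvusits

Attach noun class class IV ku- → kuchusvus.
Attach number dual -ts → kuchusvusts.
Attach definiteness definite ov- (before consonant 'k') → ovkuchusvusts.
Vowel harmony: no change.
Apply epenthesis: ovkuchusvusts → ovikuchusvusits.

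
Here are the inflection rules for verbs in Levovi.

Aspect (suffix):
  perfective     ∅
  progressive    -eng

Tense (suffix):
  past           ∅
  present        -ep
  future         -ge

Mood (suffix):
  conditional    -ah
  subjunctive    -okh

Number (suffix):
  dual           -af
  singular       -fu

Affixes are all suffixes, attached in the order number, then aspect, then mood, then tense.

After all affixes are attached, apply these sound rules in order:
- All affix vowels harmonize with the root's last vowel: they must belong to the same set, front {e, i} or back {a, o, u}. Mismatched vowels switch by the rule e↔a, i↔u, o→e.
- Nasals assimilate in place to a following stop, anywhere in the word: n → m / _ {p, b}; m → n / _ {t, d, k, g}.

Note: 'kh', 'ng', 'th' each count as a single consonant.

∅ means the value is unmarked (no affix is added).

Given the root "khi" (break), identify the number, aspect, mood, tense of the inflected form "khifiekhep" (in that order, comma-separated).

singular, perfective, subjunctive, present

Segment: khi-fu-okh-ep.
number: -fu → singular.
aspect: ∅ → perfective.
mood: -okh → subjunctive.
tense: -ep → present.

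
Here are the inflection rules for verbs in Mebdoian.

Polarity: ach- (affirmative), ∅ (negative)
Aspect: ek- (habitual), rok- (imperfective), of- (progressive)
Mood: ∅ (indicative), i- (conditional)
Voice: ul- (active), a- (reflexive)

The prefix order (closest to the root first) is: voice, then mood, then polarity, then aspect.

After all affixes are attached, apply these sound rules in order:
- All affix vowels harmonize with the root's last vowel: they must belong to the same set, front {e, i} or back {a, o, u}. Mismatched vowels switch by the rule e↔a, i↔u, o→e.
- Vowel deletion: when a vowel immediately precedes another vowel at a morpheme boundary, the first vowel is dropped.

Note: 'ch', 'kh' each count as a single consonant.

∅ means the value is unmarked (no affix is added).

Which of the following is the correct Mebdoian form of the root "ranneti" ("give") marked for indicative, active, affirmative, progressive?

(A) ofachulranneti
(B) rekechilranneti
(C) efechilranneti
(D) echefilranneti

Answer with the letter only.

Attach voice active ul- → ulranneti.
mood = indicative: zero marking, form stays ulranneti.
Attach polarity affirmative ach- → achulranneti.
Attach aspect progressive of- → ofachulranneti.
Apply vowel harmony: ofachulranneti → efechilranneti.
Vowel deletion: no change.
So the correct form is efechilranneti, option (C).
(D) echefilranneti is wrong: it has the affixes in the wrong order.
(B) rekechilranneti is wrong: it uses imperfective instead of progressive for aspect.
(A) ofachulranneti is wrong: it fails to apply the sound rule(s).

C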